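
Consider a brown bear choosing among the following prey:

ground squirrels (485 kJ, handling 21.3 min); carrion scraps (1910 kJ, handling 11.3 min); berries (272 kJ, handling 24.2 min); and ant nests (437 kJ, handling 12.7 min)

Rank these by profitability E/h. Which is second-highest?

ant nests

Profitability E/h (kJ/min): ground squirrels = 485/21.3 = 22.8, carrion scraps = 1910/11.3 = 169, berries = 272/24.2 = 11.2, ant nests = 437/12.7 = 34.4.
Ranked: carrion scraps > ant nests > ground squirrels > berries.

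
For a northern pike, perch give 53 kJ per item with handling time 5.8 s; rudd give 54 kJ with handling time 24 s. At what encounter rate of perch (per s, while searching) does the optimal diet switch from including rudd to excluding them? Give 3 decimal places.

0.056 per s

The zero-one rule: include rudd iff E₂/h₂ > λE₁/(1+λh₁). Equality gives the switch point.
λE₁h₂ = E₂ + λE₂h₁ ⇒ λ = E₂/(E₁h₂ − E₂h₁) = 54/(1272 − 313.2) = 0.05632 per s.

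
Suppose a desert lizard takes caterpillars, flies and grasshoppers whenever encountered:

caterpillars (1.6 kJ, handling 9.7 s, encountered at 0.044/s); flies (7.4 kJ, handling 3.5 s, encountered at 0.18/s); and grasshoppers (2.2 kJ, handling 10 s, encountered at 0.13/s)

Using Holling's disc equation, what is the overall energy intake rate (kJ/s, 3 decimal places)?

0.503 kJ/s

R = Σλ_iE_i / (1 + Σλ_ih_i)
Numerator: 0.044×1.6 + 0.18×7.4 + 0.13×2.2 = 1.688
Denominator: 1 + 0.044×9.7 + 0.18×3.5 + 0.13×10 = 3.357
R = 1.688/3.357 = 0.503 kJ/s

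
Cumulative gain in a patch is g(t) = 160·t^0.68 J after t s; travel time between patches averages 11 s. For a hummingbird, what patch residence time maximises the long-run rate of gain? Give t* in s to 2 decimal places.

Optimal t* satisfies g'(t*) = g(t*)/(T + t*).
g'(t) = 0.68·160·t^-0.32. Setting 0.68·160·t^-0.32 = 160·t^0.68/(11+t) gives 0.68(11+t) = t, so 0.32·t = 0.68×11.
t* = 0.68×11/0.32 = 23.38 s.

23.38 s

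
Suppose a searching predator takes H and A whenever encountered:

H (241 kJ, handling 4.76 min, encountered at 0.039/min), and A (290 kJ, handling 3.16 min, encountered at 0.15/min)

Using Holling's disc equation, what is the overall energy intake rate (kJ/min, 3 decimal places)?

R = (0.039×241 + 0.15×290) / (1 + 0.039×4.76 + 0.15×3.16) = 52.9/1.66 = 31.87 kJ/min.

31.874 kJ/min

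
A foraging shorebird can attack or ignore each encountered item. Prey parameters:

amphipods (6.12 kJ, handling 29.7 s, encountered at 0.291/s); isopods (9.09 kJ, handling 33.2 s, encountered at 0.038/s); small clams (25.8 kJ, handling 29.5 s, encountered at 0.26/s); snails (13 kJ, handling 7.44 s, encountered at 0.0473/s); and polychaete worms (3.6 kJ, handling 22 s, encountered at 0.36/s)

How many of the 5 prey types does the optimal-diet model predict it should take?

E/h in descending order: snails 1.75, small clams 0.875, isopods 0.274, amphipods 0.206, polychaete worms 0.164 kJ/s. The optimal diet is the largest prefix of this list for which every included type satisfies E_i/h_i > R on the types above it.
Rate on top 1: 0.4548. small clams: 0.875 > 0.4548 → include.
Rate on top 2: 0.8117. isopods: 0.274 < 0.8117 → exclude; stop.
Optimal diet: snails, small clams — 2 of 5 types.

2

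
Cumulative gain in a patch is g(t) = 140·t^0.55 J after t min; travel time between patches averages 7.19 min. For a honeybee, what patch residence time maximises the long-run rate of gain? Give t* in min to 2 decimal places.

8.79 min

Maximise g(t)/(T+t): set derivative to zero → g'(t)(T+t) = g(t).
g'(t) = 0.55·140·t^-0.45. Setting 0.55·140·t^-0.45 = 140·t^0.55/(7.19+t) gives 0.55(7.19+t) = t, so 0.45·t = 0.55×7.19.
t* = 0.55×7.19/0.45 = 8.788 min.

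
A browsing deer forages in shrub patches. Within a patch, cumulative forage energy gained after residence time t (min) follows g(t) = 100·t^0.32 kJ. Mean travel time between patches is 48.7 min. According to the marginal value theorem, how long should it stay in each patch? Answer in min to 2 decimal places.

22.92 min

Optimal t* satisfies g'(t*) = g(t*)/(T + t*).
g'(t) = 0.32·100·t^-0.68. Setting 0.32·100·t^-0.68 = 100·t^0.32/(48.7+t) gives 0.32(48.7+t) = t, so 0.68·t = 0.32×48.7.
t* = 0.32×48.7/0.68 = 22.92 min.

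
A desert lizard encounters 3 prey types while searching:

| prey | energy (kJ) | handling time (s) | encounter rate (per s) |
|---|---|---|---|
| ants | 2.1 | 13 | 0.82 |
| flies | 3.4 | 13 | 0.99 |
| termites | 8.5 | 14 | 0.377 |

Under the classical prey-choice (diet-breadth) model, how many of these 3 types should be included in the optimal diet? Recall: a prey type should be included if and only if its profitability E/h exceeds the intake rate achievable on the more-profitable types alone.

E/h in descending order: termites 0.607, flies 0.262, ants 0.162 kJ/s. The optimal diet is the largest prefix of this list for which every included type satisfies E_i/h_i > R on the types above it.
Rate on top 1: 0.5104. flies: 0.262 < 0.5104 → exclude; stop.
Optimal diet: termites — 1 of 3 types.

1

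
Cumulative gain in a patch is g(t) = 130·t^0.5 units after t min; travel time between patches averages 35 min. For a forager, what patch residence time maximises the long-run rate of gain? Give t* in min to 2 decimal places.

Maximise g(t)/(T+t): set derivative to zero → g'(t)(T+t) = g(t).
g'(t) = 0.5·130·t^-0.5. Setting 0.5·130·t^-0.5 = 130·t^0.5/(35+t) gives 0.5(35+t) = t, so 0.50·t = 0.5×35.
t* = 0.5×35/0.50 = 35 min.

35.00 min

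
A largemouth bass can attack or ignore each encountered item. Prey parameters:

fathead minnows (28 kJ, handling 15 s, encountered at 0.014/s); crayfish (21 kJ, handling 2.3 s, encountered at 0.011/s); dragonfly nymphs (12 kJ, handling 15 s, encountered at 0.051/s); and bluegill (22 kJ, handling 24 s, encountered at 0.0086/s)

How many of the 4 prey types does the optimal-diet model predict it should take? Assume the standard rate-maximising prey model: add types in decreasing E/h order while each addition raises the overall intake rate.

4

E/h in descending order: crayfish 9.13, fathead minnows 1.87, bluegill 0.917, dragonfly nymphs 0.8 kJ/s. The optimal diet is the largest prefix of this list for which every included type satisfies E_i/h_i > R on the types above it.
Rate on top 1: 0.2253. fathead minnows: 1.87 > 0.2253 → include.
Rate on top 2: 0.5043. bluegill: 0.917 > 0.5043 → include.
Rate on top 3: 0.5634. dragonfly nymphs: 0.8 > 0.5634 → include.
Optimal diet: crayfish, fathead minnows, bluegill, dragonfly nymphs — 4 of 4 types.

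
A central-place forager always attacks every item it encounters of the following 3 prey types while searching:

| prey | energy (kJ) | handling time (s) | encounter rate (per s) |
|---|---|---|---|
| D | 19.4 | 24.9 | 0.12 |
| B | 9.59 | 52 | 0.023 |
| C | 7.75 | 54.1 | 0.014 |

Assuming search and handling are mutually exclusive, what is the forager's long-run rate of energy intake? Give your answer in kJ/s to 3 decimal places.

0.447 kJ/s

Energy encountered per unit search time: 0.12×19.4 + 0.023×9.59 + 0.014×7.75 = 2.657 kJ/s.
Handling time per unit search time: 0.12×24.9 + 0.023×52 + 0.014×54.1 = 4.941.
Rate = 2.657/(1 + 4.941) = 0.4472 kJ/s.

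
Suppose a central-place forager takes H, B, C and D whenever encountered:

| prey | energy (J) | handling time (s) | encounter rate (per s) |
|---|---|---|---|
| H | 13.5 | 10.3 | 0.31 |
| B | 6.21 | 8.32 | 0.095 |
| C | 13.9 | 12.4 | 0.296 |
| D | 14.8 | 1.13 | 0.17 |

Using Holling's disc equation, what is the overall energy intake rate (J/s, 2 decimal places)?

1.29 J/s

Energy encountered per unit search time: 0.31×13.5 + 0.095×6.21 + 0.296×13.9 + 0.17×14.8 = 11.41 J/s.
Handling time per unit search time: 0.31×10.3 + 0.095×8.32 + 0.296×12.4 + 0.17×1.13 = 7.846.
Rate = 11.41/(1 + 7.846) = 1.289 J/s.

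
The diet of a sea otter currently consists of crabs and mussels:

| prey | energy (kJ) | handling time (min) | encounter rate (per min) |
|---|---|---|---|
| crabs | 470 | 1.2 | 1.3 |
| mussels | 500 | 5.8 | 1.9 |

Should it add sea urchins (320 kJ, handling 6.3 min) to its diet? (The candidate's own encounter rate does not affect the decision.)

No

Intake rate on the current diet: R = (1.3×470 + 1.9×500) / (1 + 1.3×1.2 + 1.9×5.8) = 1561/13.58 = 114.9 kJ/min.
sea urchins: E/h = 320/6.3 = 50.79 kJ/min.
50.79 < 114.9, so adding sea urchins would lower the average — exclude it.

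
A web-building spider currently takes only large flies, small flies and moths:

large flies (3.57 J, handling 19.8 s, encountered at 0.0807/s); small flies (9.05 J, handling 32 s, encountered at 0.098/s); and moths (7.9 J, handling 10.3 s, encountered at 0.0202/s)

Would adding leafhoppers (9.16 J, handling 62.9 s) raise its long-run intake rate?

Current rate: (0.0807×3.57 + 0.098×9.05 + 0.0202×7.9)/(1 + 0.0807×19.8 + 0.098×32 + 0.0202×10.3) = 0.2246 J/s.
leafhoppers: E/h = 9.16/62.9 = 0.1456 J/s.
0.1456 < 0.2246, so adding leafhoppers would lower the average — exclude it.

No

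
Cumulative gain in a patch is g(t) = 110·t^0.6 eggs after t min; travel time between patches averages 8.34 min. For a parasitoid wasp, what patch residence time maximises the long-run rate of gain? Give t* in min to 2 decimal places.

12.51 min

Maximise g(t)/(T+t): set derivative to zero → g'(t)(T+t) = g(t).
g'(t) = 0.6·110·t^-0.4. Setting 0.6·110·t^-0.4 = 110·t^0.6/(8.34+t) gives 0.6(8.34+t) = t, so 0.40·t = 0.6×8.34.
t* = 0.6×8.34/0.40 = 12.51 min.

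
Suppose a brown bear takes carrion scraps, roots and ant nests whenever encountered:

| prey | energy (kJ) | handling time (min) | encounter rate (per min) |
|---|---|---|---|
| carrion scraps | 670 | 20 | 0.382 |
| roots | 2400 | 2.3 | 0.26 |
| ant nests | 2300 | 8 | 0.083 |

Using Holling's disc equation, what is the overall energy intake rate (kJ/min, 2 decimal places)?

108.14 kJ/min

Energy encountered per unit search time: 0.382×670 + 0.26×2400 + 0.083×2300 = 1071 kJ/min.
Handling time per unit search time: 0.382×20 + 0.26×2.3 + 0.083×8 = 8.902.
Rate = 1071/(1 + 8.902) = 108.1 kJ/min.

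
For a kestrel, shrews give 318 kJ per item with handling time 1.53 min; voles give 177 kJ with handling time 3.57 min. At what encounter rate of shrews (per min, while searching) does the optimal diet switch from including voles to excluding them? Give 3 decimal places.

0.205 per min

Drop voles once their profitability E₂/h₂ falls below the rate achievable on shrews alone: E₂/h₂ = λE₁/(1 + λh₁).
Solve for λ: λE₁h₂ = E₂(1 + λh₁) → λ(E₁h₂ − E₂h₁) = E₂ → λ = E₂/(E₁h₂ − E₂h₁).
λ = 177/(318×3.57 − 177×1.53) = 177/864.5 = 0.2048 per min.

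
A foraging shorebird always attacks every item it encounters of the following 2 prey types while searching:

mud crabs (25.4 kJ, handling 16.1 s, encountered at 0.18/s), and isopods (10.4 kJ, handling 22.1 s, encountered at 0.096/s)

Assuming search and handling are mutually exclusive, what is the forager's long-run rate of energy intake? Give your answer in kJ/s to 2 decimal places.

Energy encountered per unit search time: 0.18×25.4 + 0.096×10.4 = 5.57 kJ/s.
Handling time per unit search time: 0.18×16.1 + 0.096×22.1 = 5.02.
Rate = 5.57/(1 + 5.02) = 0.9254 kJ/s.

0.93 kJ/s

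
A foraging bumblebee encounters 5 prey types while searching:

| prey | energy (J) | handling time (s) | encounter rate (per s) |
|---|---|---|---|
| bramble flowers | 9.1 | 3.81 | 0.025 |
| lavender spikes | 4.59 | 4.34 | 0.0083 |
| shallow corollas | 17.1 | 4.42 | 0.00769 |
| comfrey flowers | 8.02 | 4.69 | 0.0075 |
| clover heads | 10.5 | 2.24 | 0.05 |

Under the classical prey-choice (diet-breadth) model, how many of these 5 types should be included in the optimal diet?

5

E/h in descending order: clover heads 4.69, shallow corollas 3.87, bramble flowers 2.39, comfrey flowers 1.71, lavender spikes 1.06 J/s. The optimal diet is the largest prefix of this list for which every included type satisfies E_i/h_i > R on the types above it.
Rate on top 1: 0.4721. shallow corollas: 3.87 > 0.4721 → include.
Rate on top 2: 0.5729. bramble flowers: 2.39 > 0.5729 → include.
Rate on top 3: 0.7122. comfrey flowers: 1.71 > 0.7122 → include.
Rate on top 4: 0.7397. lavender spikes: 1.06 > 0.7397 → include.
Optimal diet: clover heads, shallow corollas, bramble flowers, comfrey flowers, lavender spikes — 5 of 5 types.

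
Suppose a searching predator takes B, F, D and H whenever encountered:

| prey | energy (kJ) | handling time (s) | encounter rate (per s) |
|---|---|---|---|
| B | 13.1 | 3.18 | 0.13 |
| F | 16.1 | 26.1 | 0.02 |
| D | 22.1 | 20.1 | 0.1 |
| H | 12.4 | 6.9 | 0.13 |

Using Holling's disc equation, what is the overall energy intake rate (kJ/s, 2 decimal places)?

R = (0.13×13.1 + 0.02×16.1 + 0.1×22.1 + 0.13×12.4) / (1 + 0.13×3.18 + 0.02×26.1 + 0.1×20.1 + 0.13×6.9) = 5.847/4.842 = 1.207 kJ/s.

1.21 kJ/s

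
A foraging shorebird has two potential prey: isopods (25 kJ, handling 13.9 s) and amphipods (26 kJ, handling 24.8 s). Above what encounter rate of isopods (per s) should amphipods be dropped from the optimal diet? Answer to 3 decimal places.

Drop amphipods once their profitability E₂/h₂ falls below the rate achievable on isopods alone: E₂/h₂ = λE₁/(1 + λh₁).
Solve for λ: λE₁h₂ = E₂(1 + λh₁) → λ(E₁h₂ − E₂h₁) = E₂ → λ = E₂/(E₁h₂ − E₂h₁).
λ = 26/(25×24.8 − 26×13.9) = 26/258.6 = 0.1005 per s.

0.101 per s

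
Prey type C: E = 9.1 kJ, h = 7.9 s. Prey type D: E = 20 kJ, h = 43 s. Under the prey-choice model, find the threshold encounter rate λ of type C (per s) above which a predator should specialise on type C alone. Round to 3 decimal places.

Drop type D once their profitability E₂/h₂ falls below the rate achievable on type C alone: E₂/h₂ = λE₁/(1 + λh₁).
Solve for λ: λE₁h₂ = E₂(1 + λh₁) → λ(E₁h₂ − E₂h₁) = E₂ → λ = E₂/(E₁h₂ − E₂h₁).
λ = 20/(9.1×43 − 20×7.9) = 20/233.3 = 0.08573 per s.

0.086 per s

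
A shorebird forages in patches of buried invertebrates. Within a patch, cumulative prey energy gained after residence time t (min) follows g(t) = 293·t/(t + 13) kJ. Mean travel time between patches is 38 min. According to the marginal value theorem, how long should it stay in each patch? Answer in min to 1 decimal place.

22.2 min

Optimal t* satisfies g'(t*) = g(t*)/(T + t*).
g'(t) = 293·13/(t + 13)². Setting 293·13/(t+13)² = 293t/[(t+13)(38+t)] gives 13(38+t) = t(t+13), so t² = 13×38 = 494.
t* = √494 = 22.23 min.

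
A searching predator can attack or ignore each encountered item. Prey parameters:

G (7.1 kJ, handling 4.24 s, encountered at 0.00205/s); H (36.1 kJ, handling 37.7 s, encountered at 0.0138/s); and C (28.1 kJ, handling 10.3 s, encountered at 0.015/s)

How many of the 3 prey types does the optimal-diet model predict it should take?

3

E/h in descending order: C 2.73, G 1.67, H 0.958 kJ/s. The optimal diet is the largest prefix of this list for which every included type satisfies E_i/h_i > R on the types above it.
Rate on top 1: 0.3651. G: 1.67 > 0.3651 → include.
Rate on top 2: 0.3749. H: 0.958 > 0.3749 → include.
Optimal diet: C, G, H — 3 of 3 types.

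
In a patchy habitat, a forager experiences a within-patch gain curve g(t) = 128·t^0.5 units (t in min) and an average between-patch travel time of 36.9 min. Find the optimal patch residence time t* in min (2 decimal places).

36.90 min

By the marginal value theorem, leave when the instantaneous gain rate g'(t) equals the habitat-wide average g(t)/(T + t).
g'(t) = 0.5·128·t^-0.5. Setting 0.5·128·t^-0.5 = 128·t^0.5/(36.9+t) gives 0.5(36.9+t) = t, so 0.50·t = 0.5×36.9.
t* = 0.5×36.9/0.50 = 36.9 min.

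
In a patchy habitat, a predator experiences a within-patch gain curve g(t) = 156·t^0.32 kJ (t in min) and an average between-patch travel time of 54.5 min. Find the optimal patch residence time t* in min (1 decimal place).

By the marginal value theorem, leave when the instantaneous gain rate g'(t) equals the habitat-wide average g(t)/(T + t).
g'(t) = 0.32·156·t^-0.68. Setting 0.32·156·t^-0.68 = 156·t^0.32/(54.5+t) gives 0.32(54.5+t) = t, so 0.68·t = 0.32×54.5.
t* = 0.32×54.5/0.68 = 25.65 min.

25.6 min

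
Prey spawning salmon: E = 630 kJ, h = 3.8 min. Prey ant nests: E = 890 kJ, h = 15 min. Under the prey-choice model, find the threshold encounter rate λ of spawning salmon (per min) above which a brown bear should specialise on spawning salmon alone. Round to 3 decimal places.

Drop ant nests once their profitability E₂/h₂ falls below the rate achievable on spawning salmon alone: E₂/h₂ = λE₁/(1 + λh₁).
Solve for λ: λE₁h₂ = E₂(1 + λh₁) → λ(E₁h₂ − E₂h₁) = E₂ → λ = E₂/(E₁h₂ − E₂h₁).
λ = 890/(630×15 − 890×3.8) = 890/6068 = 0.1467 per min.

0.147 per min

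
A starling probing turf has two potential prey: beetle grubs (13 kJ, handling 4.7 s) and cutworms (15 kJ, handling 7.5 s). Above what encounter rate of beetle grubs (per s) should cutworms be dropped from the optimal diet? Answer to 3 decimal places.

0.556 per s

At the threshold, the rate on beetle grubs alone equals the profitability of cutworms: λ·13/(1 + λ·4.7) = 15/7.5 = 2.
Rearranging, λ(13 − 2×4.7) = 2, so λ = 2/3.6 = 0.5556 per s.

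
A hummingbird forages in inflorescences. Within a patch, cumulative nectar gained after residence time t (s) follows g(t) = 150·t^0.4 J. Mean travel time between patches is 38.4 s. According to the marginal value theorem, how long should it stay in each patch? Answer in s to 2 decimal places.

By the marginal value theorem, leave when the instantaneous gain rate g'(t) equals the habitat-wide average g(t)/(T + t).
g'(t) = 0.4·150·t^-0.6. Setting 0.4·150·t^-0.6 = 150·t^0.4/(38.4+t) gives 0.4(38.4+t) = t, so 0.60·t = 0.4×38.4.
t* = 0.4×38.4/0.60 = 25.6 s.

25.60 s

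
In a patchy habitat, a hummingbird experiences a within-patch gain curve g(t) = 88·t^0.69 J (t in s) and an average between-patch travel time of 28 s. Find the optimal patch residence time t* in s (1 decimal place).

By the marginal value theorem, leave when the instantaneous gain rate g'(t) equals the habitat-wide average g(t)/(T + t).
g'(t) = 0.69·88·t^-0.31. Setting 0.69·88·t^-0.31 = 88·t^0.69/(28+t) gives 0.69(28+t) = t, so 0.31·t = 0.69×28.
t* = 0.69×28/0.31 = 62.32 s.

62.3 s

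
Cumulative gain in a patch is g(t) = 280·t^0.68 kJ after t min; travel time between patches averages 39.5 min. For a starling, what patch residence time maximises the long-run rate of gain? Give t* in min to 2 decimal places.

By the marginal value theorem, leave when the instantaneous gain rate g'(t) equals the habitat-wide average g(t)/(T + t).
g'(t) = 0.68·280·t^-0.32. Setting 0.68·280·t^-0.32 = 280·t^0.68/(39.5+t) gives 0.68(39.5+t) = t, so 0.32·t = 0.68×39.5.
t* = 0.68×39.5/0.32 = 83.94 min.

83.94 min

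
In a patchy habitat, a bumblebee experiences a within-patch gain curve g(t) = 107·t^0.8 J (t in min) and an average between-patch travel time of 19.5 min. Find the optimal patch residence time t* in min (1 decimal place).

By the marginal value theorem, leave when the instantaneous gain rate g'(t) equals the habitat-wide average g(t)/(T + t).
g'(t) = 0.8·107·t^-0.2. Setting 0.8·107·t^-0.2 = 107·t^0.8/(19.5+t) gives 0.8(19.5+t) = t, so 0.20·t = 0.8×19.5.
t* = 0.8×19.5/0.20 = 78 min.

78.0 min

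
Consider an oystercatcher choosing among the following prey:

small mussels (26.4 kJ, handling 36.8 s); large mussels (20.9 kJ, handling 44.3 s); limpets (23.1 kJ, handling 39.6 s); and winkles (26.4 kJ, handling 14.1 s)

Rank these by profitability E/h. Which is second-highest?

small mussels

Profitability E/h (kJ/s): small mussels = 26.4/36.8 = 0.717, large mussels = 20.9/44.3 = 0.472, limpets = 23.1/39.6 = 0.583, winkles = 26.4/14.1 = 1.87.
Ranked: winkles > small mussels > limpets > large mussels.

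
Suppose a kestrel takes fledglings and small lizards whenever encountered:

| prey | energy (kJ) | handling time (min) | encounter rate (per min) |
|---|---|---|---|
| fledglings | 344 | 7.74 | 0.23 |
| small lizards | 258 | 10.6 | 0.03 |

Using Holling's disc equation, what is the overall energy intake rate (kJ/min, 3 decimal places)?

Energy encountered per unit search time: 0.23×344 + 0.03×258 = 86.86 kJ/min.
Handling time per unit search time: 0.23×7.74 + 0.03×10.6 = 2.098.
Rate = 86.86/(1 + 2.098) = 28.04 kJ/min.

28.036 kJ/min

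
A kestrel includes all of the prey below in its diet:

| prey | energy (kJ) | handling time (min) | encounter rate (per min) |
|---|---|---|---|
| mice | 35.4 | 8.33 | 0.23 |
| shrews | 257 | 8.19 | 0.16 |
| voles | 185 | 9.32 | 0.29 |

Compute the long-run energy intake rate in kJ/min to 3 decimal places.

14.852 kJ/min

Energy encountered per unit search time: 0.23×35.4 + 0.16×257 + 0.29×185 = 102.9 kJ/min.
Handling time per unit search time: 0.23×8.33 + 0.16×8.19 + 0.29×9.32 = 5.929.
Rate = 102.9/(1 + 5.929) = 14.85 kJ/min.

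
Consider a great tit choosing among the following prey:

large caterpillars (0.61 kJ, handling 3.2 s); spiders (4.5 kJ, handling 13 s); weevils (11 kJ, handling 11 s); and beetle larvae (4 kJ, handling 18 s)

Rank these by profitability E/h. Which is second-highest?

spiders

Profitability E/h (kJ/s): large caterpillars = 0.61/3.2 = 0.191, spiders = 4.5/13 = 0.346, weevils = 11/11 = 1, beetle larvae = 4/18 = 0.222.
Ranked: weevils > spiders > beetle larvae > large caterpillars.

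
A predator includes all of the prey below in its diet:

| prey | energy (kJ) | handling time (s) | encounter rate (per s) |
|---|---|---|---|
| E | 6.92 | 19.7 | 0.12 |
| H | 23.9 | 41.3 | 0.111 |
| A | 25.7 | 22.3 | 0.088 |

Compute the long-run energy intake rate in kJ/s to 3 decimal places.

R = (0.12×6.92 + 0.111×23.9 + 0.088×25.7) / (1 + 0.12×19.7 + 0.111×41.3 + 0.088×22.3) = 5.745/9.911 = 0.5797 kJ/s.

0.580 kJ/s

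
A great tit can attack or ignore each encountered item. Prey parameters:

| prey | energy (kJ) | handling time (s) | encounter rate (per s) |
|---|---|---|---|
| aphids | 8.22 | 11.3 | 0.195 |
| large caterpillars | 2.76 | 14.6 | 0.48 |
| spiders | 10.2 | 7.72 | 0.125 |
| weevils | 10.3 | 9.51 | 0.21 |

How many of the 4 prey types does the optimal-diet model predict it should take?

Profitabilities (E/h, kJ/s): spiders 1.32, weevils 1.08, aphids 0.727, large caterpillars 0.189. Add prey in this order while the next type's profitability exceeds the intake rate on those already taken.
Rate on top 1: 0.6489. weevils: 1.08 > 0.6489 → include.
Rate on top 2: 0.8677. aphids: 0.727 < 0.8677 → exclude; stop.
Optimal diet: spiders, weevils — 2 of 4 types.

2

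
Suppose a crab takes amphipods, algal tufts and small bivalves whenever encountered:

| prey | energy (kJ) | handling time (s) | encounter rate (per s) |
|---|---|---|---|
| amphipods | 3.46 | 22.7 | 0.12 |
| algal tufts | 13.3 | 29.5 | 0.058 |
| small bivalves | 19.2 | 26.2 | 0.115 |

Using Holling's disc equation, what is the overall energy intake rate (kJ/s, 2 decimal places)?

0.40 kJ/s

Energy encountered per unit search time: 0.12×3.46 + 0.058×13.3 + 0.115×19.2 = 3.395 kJ/s.
Handling time per unit search time: 0.12×22.7 + 0.058×29.5 + 0.115×26.2 = 7.448.
Rate = 3.395/(1 + 7.448) = 0.4018 kJ/s.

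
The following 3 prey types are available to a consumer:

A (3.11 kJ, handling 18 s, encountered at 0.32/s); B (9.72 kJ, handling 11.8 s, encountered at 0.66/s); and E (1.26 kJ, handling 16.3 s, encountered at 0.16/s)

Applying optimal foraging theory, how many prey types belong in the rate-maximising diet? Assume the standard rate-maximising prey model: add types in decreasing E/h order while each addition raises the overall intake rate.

Rank by E/h (kJ/s): B 0.824, A 0.173, E 0.0773. Include each in turn until the next type's E/h falls below the running intake rate.
Rate on top 1: 0.73. A: 0.173 < 0.73 → exclude; stop.
Optimal diet: B — 1 of 3 types.

1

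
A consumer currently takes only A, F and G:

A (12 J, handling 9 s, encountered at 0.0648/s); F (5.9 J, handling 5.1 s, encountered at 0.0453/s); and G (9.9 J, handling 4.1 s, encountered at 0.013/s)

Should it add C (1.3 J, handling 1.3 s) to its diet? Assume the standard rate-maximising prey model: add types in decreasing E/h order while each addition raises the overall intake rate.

Yes

On A, F and G alone, R = ΣλE/(1+Σλh) = 1.174/1.868 = 0.6284 J/s.
C: E/h = 1.3/1.3 = 1 J/s.
Since 1 > R, including C increases the long-run rate.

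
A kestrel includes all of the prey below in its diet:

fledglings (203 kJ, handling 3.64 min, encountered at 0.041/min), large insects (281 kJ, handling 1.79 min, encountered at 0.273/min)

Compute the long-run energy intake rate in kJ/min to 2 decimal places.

51.92 kJ/min

Energy encountered per unit search time: 0.041×203 + 0.273×281 = 85.04 kJ/min.
Handling time per unit search time: 0.041×3.64 + 0.273×1.79 = 0.6379.
Rate = 85.04/(1 + 0.6379) = 51.92 kJ/min.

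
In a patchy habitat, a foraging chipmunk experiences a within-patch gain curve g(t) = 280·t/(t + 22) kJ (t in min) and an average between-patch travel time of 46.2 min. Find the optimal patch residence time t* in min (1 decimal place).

31.9 min

Optimal t* satisfies g'(t*) = g(t*)/(T + t*).
g'(t) = 280·22/(t + 22)². Setting 280·22/(t+22)² = 280t/[(t+22)(46.2+t)] gives 22(46.2+t) = t(t+22), so t² = 22×46.2 = 1016.
t* = √1016 = 31.88 min.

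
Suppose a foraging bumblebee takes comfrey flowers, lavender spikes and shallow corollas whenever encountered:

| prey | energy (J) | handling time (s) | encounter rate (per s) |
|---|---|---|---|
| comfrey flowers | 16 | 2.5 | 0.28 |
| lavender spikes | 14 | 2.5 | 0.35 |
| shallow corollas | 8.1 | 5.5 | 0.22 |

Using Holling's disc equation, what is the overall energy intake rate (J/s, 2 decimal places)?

2.95 J/s

Energy encountered per unit search time: 0.28×16 + 0.35×14 + 0.22×8.1 = 11.16 J/s.
Handling time per unit search time: 0.28×2.5 + 0.35×2.5 + 0.22×5.5 = 2.785.
Rate = 11.16/(1 + 2.785) = 2.949 J/s.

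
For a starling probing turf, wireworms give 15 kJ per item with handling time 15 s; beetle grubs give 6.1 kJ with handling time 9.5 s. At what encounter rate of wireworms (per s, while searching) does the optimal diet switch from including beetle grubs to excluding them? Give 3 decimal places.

Drop beetle grubs once their profitability E₂/h₂ falls below the rate achievable on wireworms alone: E₂/h₂ = λE₁/(1 + λh₁).
Solve for λ: λE₁h₂ = E₂(1 + λh₁) → λ(E₁h₂ − E₂h₁) = E₂ → λ = E₂/(E₁h₂ − E₂h₁).
λ = 6.1/(15×9.5 − 6.1×15) = 6.1/51 = 0.1196 per s.

0.120 per s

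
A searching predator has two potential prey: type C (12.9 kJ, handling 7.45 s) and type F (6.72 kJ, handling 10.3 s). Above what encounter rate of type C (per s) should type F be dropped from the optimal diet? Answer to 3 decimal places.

0.081 per s

The zero-one rule: include type F iff E₂/h₂ > λE₁/(1+λh₁). Equality gives the switch point.
λE₁h₂ = E₂ + λE₂h₁ ⇒ λ = E₂/(E₁h₂ − E₂h₁) = 6.72/(132.9 − 50.06) = 0.08115 per s.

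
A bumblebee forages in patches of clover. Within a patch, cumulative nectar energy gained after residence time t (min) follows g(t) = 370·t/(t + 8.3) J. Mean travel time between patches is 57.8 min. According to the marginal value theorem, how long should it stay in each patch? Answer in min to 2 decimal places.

21.90 min

Maximise g(t)/(T+t): set derivative to zero → g'(t)(T+t) = g(t).
g'(t) = 370·8.3/(t + 8.3)². Setting 370·8.3/(t+8.3)² = 370t/[(t+8.3)(57.8+t)] gives 8.3(57.8+t) = t(t+8.3), so t² = 8.3×57.8 = 479.7.
t* = √479.7 = 21.9 min.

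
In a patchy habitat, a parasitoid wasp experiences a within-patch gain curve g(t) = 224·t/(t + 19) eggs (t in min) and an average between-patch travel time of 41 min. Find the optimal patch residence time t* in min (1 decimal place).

27.9 min

Maximise g(t)/(T+t): set derivative to zero → g'(t)(T+t) = g(t).
g'(t) = 224·19/(t + 19)². Setting 224·19/(t+19)² = 224t/[(t+19)(41+t)] gives 19(41+t) = t(t+19), so t² = 19×41 = 779.
t* = √779 = 27.91 min.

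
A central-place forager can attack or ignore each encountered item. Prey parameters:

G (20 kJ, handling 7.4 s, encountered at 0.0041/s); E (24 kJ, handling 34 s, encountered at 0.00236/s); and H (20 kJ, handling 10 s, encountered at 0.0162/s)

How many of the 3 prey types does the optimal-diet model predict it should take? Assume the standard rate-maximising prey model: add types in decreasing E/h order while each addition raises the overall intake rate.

Rank by E/h (kJ/s): G 2.7, H 2, E 0.706. Include each in turn until the next type's E/h falls below the running intake rate.
Rate on top 1: 0.07959. H: 2 > 0.07959 → include.
Rate on top 2: 0.3405. E: 0.706 > 0.3405 → include.
Optimal diet: G, H, E — 3 of 3 types.

3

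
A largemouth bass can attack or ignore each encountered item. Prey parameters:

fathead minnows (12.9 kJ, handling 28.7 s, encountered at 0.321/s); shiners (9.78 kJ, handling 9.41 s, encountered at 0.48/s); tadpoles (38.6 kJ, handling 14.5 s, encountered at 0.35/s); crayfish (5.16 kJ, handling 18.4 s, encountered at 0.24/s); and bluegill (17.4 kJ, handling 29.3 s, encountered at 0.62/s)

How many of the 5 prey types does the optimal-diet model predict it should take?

1

Profitabilities (E/h, kJ/s): tadpoles 2.66, shiners 1.04, bluegill 0.594, fathead minnows 0.449, crayfish 0.28. Add prey in this order while the next type's profitability exceeds the intake rate on those already taken.
Rate on top 1: 2.224. shiners: 1.04 < 2.224 → exclude; stop.
Optimal diet: tadpoles — 1 of 5 types.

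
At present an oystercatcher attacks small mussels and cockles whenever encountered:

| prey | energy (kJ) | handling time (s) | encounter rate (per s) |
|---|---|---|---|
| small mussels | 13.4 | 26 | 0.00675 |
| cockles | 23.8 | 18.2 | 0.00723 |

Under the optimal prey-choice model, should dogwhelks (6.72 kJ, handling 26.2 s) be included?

On small mussels and cockles alone, R = ΣλE/(1+Σλh) = 0.2625/1.307 = 0.2008 kJ/s.
Profitability of dogwhelks: 6.72/26.2 = 0.2565 kJ/s.
Since 0.2565 > R, including dogwhelks increases the long-run rate.

Yes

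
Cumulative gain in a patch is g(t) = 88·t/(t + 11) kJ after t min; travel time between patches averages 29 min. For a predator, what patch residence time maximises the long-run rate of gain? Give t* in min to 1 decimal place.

17.9 min

Optimal t* satisfies g'(t*) = g(t*)/(T + t*).
g'(t) = 88·11/(t + 11)². Setting 88·11/(t+11)² = 88t/[(t+11)(29+t)] gives 11(29+t) = t(t+11), so t² = 11×29 = 319.
t* = √319 = 17.86 min.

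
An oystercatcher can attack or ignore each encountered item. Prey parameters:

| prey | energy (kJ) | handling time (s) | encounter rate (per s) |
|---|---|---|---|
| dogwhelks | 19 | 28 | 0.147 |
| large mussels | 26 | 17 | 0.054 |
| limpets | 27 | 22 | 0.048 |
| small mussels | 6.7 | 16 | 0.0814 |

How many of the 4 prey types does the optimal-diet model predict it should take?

2

Profitabilities (E/h, kJ/s): large mussels 1.53, limpets 1.23, dogwhelks 0.679, small mussels 0.419. Add prey in this order while the next type's profitability exceeds the intake rate on those already taken.
Rate on top 1: 0.732. limpets: 1.23 > 0.732 → include.
Rate on top 2: 0.9079. dogwhelks: 0.679 < 0.9079 → exclude; stop.
Optimal diet: large mussels, limpets — 2 of 4 types.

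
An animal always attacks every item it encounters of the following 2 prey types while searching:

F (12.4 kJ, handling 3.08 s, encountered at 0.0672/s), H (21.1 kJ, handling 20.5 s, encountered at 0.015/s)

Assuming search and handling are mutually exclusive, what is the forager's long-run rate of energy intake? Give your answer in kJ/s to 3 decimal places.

0.759 kJ/s

R = (0.0672×12.4 + 0.015×21.1) / (1 + 0.0672×3.08 + 0.015×20.5) = 1.15/1.514 = 0.7592 kJ/s.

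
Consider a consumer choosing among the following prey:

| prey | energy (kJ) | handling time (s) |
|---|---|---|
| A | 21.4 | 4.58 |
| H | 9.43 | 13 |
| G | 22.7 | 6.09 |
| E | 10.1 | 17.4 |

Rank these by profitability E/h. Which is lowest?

Profitability E/h (kJ/s): A = 21.4/4.58 = 4.67, H = 9.43/13 = 0.725, G = 22.7/6.09 = 3.73, E = 10.1/17.4 = 0.58.
Ranked: A > G > H > E.

E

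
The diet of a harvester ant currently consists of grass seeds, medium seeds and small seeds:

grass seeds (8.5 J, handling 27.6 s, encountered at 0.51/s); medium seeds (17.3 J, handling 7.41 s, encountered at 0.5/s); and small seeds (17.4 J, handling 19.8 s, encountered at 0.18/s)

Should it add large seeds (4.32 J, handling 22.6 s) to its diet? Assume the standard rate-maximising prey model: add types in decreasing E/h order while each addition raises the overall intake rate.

No

On grass seeds, medium seeds and small seeds alone, R = ΣλE/(1+Σλh) = 16.12/22.34 = 0.7213 J/s.
large seeds: E/h = 4.32/22.6 = 0.1912 J/s.
0.1912 < 0.7213, so adding large seeds would lower the average — exclude it.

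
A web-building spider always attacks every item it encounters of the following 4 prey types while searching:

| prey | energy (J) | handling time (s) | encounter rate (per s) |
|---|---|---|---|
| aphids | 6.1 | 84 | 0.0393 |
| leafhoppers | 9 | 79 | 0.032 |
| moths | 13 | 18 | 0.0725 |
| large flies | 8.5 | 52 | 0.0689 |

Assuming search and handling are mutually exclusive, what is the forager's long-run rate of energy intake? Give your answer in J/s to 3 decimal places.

Energy encountered per unit search time: 0.0393×6.1 + 0.032×9 + 0.0725×13 + 0.0689×8.5 = 2.056 J/s.
Handling time per unit search time: 0.0393×84 + 0.032×79 + 0.0725×18 + 0.0689×52 = 10.72.
Rate = 2.056/(1 + 10.72) = 0.1755 J/s.

0.175 J/s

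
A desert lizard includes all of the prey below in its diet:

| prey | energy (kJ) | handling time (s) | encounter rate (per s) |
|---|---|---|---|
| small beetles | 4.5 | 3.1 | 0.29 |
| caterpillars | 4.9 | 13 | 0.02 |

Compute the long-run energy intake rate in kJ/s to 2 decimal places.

0.65 kJ/s

R = (0.29×4.5 + 0.02×4.9) / (1 + 0.29×3.1 + 0.02×13) = 1.403/2.159 = 0.6498 kJ/s.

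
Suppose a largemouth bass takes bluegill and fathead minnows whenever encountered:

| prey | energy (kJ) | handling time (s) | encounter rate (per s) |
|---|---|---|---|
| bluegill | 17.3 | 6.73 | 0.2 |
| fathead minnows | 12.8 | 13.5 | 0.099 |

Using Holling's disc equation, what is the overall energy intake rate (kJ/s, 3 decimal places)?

1.284 kJ/s

R = Σλ_iE_i / (1 + Σλ_ih_i)
Numerator: 0.2×17.3 + 0.099×12.8 = 4.727
Denominator: 1 + 0.2×6.73 + 0.099×13.5 = 3.683
R = 4.727/3.683 = 1.284 kJ/s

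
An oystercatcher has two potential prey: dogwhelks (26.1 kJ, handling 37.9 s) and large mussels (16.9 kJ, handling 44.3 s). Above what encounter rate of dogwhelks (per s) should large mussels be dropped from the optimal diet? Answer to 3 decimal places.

At the threshold, the rate on dogwhelks alone equals the profitability of large mussels: λ·26.1/(1 + λ·37.9) = 16.9/44.3 = 0.3815.
Rearranging, λ(26.1 − 0.3815×37.9) = 0.3815, so λ = 0.3815/11.64 = 0.03277 per s.

0.033 per s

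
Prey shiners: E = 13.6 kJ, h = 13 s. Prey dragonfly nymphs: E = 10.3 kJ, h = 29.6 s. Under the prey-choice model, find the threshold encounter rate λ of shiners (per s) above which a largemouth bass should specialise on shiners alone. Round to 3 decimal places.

At the threshold, the rate on shiners alone equals the profitability of dragonfly nymphs: λ·13.6/(1 + λ·13) = 10.3/29.6 = 0.348.
Rearranging, λ(13.6 − 0.348×13) = 0.348, so λ = 0.348/9.076 = 0.03834 per s.

0.038 per s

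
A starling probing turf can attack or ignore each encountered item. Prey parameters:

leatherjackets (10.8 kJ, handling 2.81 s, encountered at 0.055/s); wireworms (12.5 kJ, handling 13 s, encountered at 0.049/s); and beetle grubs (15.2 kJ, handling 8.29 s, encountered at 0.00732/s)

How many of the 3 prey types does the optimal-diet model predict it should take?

Rank by E/h (kJ/s): leatherjackets 3.84, beetle grubs 1.83, wireworms 0.962. Include each in turn until the next type's E/h falls below the running intake rate.
Rate on top 1: 0.5145. beetle grubs: 1.83 > 0.5145 → include.
Rate on top 2: 0.5804. wireworms: 0.962 > 0.5804 → include.
Optimal diet: leatherjackets, beetle grubs, wireworms — 3 of 3 types.

3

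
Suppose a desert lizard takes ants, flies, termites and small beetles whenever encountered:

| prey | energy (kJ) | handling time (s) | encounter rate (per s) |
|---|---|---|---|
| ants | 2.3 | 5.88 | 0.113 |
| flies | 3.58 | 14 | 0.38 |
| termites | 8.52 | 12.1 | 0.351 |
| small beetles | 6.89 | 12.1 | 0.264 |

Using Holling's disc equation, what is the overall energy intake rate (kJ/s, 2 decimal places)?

0.45 kJ/s

R = (0.113×2.3 + 0.38×3.58 + 0.351×8.52 + 0.264×6.89) / (1 + 0.113×5.88 + 0.38×14 + 0.351×12.1 + 0.264×12.1) = 6.43/14.43 = 0.4457 kJ/s.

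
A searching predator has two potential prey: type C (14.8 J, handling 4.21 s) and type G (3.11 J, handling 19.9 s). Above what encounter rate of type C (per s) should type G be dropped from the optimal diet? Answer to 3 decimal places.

0.011 per s

At the threshold, the rate on type C alone equals the profitability of type G: λ·14.8/(1 + λ·4.21) = 3.11/19.9 = 0.1563.
Rearranging, λ(14.8 − 0.1563×4.21) = 0.1563, so λ = 0.1563/14.14 = 0.01105 per s.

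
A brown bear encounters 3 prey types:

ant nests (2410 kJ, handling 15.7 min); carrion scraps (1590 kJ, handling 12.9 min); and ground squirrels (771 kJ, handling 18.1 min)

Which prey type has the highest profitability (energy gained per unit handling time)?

In descending order of E/h:
ant nests: 2410/15.7 = 154 kJ/min
carrion scraps: 1590/12.9 = 123 kJ/min
ground squirrels: 771/18.1 = 42.6 kJ/min

ant nests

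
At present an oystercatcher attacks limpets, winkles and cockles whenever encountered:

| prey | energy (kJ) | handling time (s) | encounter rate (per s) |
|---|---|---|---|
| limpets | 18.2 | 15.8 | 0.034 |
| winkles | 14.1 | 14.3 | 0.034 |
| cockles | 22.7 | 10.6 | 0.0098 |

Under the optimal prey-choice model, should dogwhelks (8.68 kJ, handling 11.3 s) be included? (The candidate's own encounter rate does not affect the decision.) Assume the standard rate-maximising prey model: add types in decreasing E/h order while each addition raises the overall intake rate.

Yes

On limpets, winkles and cockles alone, R = ΣλE/(1+Σλh) = 1.321/2.127 = 0.6208 kJ/s.
Profitability of dogwhelks: 8.68/11.3 = 0.7681 kJ/s.
Since 0.7681 > R, including dogwhelks increases the long-run rate.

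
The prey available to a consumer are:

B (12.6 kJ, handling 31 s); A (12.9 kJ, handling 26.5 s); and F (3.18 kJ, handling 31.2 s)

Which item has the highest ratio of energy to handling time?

In descending order of E/h:
A: 12.9/26.5 = 0.487 kJ/s
B: 12.6/31 = 0.406 kJ/s
F: 3.18/31.2 = 0.102 kJ/s

A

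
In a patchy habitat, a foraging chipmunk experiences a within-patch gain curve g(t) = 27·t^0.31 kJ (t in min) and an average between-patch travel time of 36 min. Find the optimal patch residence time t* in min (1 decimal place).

Optimal t* satisfies g'(t*) = g(t*)/(T + t*).
g'(t) = 0.31·27·t^-0.69. Setting 0.31·27·t^-0.69 = 27·t^0.31/(36+t) gives 0.31(36+t) = t, so 0.69·t = 0.31×36.
t* = 0.31×36/0.69 = 16.17 min.

16.2 min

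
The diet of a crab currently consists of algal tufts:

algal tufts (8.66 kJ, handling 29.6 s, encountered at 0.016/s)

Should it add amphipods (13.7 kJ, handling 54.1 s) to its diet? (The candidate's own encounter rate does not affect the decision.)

Intake rate on the current diet: R = (0.016×8.66) / (1 + 0.016×29.6) = 0.1386/1.474 = 0.09403 kJ/s.
Profitability of amphipods: 13.7/54.1 = 0.2532 kJ/s.
0.2532 > 0.09403, so adding amphipods raises the average — include it.

Yes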